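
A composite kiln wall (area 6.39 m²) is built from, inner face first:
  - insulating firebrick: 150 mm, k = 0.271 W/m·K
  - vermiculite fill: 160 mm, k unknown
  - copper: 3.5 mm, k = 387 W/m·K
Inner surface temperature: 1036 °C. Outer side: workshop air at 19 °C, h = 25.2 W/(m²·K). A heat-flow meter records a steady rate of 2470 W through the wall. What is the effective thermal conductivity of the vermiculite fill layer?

Series thermal resistances:
R_insulating firebrick = L/(kA) = 0.15/(0.271×6.39) = 0.08662 K/W
R_copper = L/(kA) = 0.0035/(387×6.39) = 1.415×10^-6 K/W
R_outer film = 1/(h_o·A) = 1/(25.2×6.39) = 0.00621 K/W
Sum of known resistances R_other = 0.09283 K/W
Total R = ΔT/Q = 1017/2470 = 0.4117 K/W
R_vermiculite fill = R_total − R_other = 0.3189 K/W
k = L/(R·A) = 0.16/(0.3189×6.39)

k ≈ 0.0785 W/(m·K)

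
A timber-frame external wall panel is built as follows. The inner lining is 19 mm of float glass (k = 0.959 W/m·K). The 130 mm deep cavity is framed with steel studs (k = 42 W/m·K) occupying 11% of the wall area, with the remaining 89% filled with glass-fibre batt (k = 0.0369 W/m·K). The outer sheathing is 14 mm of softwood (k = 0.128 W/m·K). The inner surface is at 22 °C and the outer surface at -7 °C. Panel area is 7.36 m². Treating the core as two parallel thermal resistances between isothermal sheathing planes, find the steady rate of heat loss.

Q ≈ 1360 W

Sheathing layers in series; stud and cavity paths in parallel between them.
R_inner = 0.019/(0.959×7.36) = 0.002692 K/W
R_stud  = 0.13/(42×0.11×7.36) = 0.003823 K/W
R_cav   = 0.13/(0.0369×0.89×7.36) = 0.5378 K/W
1/R_core = 1/R_stud + 1/R_cav → R_core = 0.003796 K/W
R_outer = 0.014/(0.128×7.36) = 0.01486 K/W
R_total = 0.02135 K/W
Q = ΔT/R_total = 29/0.02135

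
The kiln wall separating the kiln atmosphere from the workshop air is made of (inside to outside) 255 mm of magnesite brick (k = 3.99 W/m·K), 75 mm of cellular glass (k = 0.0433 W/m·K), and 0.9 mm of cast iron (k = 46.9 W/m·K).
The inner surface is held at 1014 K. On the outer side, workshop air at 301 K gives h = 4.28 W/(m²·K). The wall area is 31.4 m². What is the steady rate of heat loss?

Model the wall as resistances in series:
R_magnesite brick = L/(kA) = 0.255/(3.99×31.4) = 0.002035 K/W
R_cellular glass = L/(kA) = 0.075/(0.0433×31.4) = 0.05516 K/W
R_cast iron = L/(kA) = 0.0009/(46.9×31.4) = 6.111×10^-7 K/W
R_outer film = 1/(h_o·A) = 1/(4.28×31.4) = 0.007441 K/W
R_total = 0.06464 K/W
Q = ΔT / R_total = 713 / 0.06464

Q ≈ 11000 W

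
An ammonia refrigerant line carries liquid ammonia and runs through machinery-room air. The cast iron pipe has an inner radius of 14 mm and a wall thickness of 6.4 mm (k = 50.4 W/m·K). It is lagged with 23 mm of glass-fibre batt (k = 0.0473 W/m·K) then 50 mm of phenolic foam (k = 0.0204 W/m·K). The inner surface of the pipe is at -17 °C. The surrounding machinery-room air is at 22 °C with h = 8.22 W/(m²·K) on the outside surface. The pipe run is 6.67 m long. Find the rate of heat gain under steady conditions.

Treating each annulus and film as a series resistance:
R_cast iron pipe wall = ln(20.4/14)/(2π×50.4×6.67) = 1.782×10^-4 K/W
R_glass-fibre batt = ln(43.4/20.4)/(2π×0.0473×6.67) = 0.3808 K/W
R_phenolic foam = ln(93.4/43.4)/(2π×0.0204×6.67) = 0.8965 K/W
R_outer film = 1/(h_o·2πr_oL) = 1/(8.22×2π×0.0934×6.67) = 0.03108 K/W
R_total = 1.309 K/W
Q = ΔT/R_total = 39/1.309

Q ≈ 29.8 W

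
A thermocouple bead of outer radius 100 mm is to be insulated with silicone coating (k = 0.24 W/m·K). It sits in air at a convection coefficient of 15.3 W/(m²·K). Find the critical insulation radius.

r_cr ≈ 31.4 mm

For a sphere r_cr = 2k/h = 2×0.24/15.3
r_cr = 31.4 mm; since the bare radius (100 mm) is above r_cr, any added insulation will reduce heat loss.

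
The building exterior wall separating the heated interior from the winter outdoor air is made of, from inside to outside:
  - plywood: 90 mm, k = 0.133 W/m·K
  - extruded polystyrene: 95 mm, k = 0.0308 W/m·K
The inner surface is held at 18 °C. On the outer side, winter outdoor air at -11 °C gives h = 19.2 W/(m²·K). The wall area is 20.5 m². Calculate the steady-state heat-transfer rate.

Thermal resistances in series:
R_plywood = L/(kA) = 0.09/(0.133×20.5) = 0.03301 K/W
R_extruded polystyrene = L/(kA) = 0.095/(0.0308×20.5) = 0.1505 K/W
R_outer film = 1/(h_o·A) = 1/(19.2×20.5) = 0.002541 K/W
R_total = 0.186 K/W
Q = ΔT / R_total = 29 / 0.186

Q ≈ 156 W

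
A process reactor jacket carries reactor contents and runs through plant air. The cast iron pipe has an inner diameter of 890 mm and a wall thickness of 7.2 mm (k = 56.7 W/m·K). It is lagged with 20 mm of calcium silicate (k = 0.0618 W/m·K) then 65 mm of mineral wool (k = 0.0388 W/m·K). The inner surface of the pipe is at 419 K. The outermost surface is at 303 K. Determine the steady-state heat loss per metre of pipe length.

q′ ≈ 181 W/m

Radial resistances (cylindrical: R_cond = ln(r_o/r_i)/(2πkL), R_conv = 1/(h·2πrL)):
R_cast iron pipe wall = ln(452.2/445)/(2π×56.7×1) = 4.505×10^-5 K/W
R_calcium silicate = ln(472.2/452.2)/(2π×0.0618×1) = 0.1115 K/W
R_mineral wool = ln(537.2/472.2)/(2π×0.0388×1) = 0.529 K/W
R_total = 0.6405 K/W
Q = ΔT/R_total = 116/0.6405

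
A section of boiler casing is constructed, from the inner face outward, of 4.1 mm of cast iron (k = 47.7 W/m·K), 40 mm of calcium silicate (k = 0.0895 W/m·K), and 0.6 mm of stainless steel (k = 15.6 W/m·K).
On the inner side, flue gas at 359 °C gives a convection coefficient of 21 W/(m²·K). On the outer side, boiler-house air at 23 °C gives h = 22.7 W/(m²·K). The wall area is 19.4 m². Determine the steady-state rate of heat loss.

Model the wall as resistances in series:
R_inner film = 1/(h_i·A) = 1/(21×19.4) = 0.002455 K/W
R_cast iron = L/(kA) = 0.0041/(47.7×19.4) = 4.431×10^-6 K/W
R_calcium silicate = L/(kA) = 0.04/(0.0895×19.4) = 0.02304 K/W
R_stainless steel = L/(kA) = 0.0006/(15.6×19.4) = 1.983×10^-6 K/W
R_outer film = 1/(h_o·A) = 1/(22.7×19.4) = 0.002271 K/W
R_total = 0.02777 K/W
Q = ΔT / R_total = 336 / 0.02777

Q ≈ 12100 W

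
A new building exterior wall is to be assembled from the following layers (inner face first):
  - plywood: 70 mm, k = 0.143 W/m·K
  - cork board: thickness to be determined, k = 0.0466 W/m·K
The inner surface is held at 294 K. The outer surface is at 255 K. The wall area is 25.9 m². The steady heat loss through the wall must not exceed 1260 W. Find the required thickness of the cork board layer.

L ≈ 14.5 mm

Thermal resistances in series:
R_plywood = L/(kA) = 0.07/(0.143×25.9) = 0.0189 K/W
Sum of the known resistances R_other = 0.0189 K/W
Required total resistance R_tot = ΔT/Q_allow = 39/1260 = 0.03095 K/W
R_cork board = R_tot − R_other = 0.01205 K/W
L = R·k·A = 0.01205×0.0466×25.9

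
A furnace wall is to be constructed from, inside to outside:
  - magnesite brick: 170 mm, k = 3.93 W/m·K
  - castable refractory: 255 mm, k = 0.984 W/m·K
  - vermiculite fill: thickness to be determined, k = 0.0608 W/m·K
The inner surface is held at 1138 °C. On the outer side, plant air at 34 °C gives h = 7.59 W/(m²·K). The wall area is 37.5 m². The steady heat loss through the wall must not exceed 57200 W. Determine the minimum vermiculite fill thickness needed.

Using the resistance-network approach (series):
R_magnesite brick = L/(kA) = 0.17/(3.93×37.5) = 0.001154 K/W
R_castable refractory = L/(kA) = 0.255/(0.984×37.5) = 0.006911 K/W
R_outer film = 1/(h_o·A) = 1/(7.59×37.5) = 0.003513 K/W
Sum of the known resistances R_other = 0.01158 K/W
Required total resistance R_tot = ΔT/Q_allow = 1104/57200 = 0.0193 K/W
R_vermiculite fill = R_tot − R_other = 0.007723 K/W
L = R·k·A = 0.007723×0.0608×37.5

L ≈ 17.6 mm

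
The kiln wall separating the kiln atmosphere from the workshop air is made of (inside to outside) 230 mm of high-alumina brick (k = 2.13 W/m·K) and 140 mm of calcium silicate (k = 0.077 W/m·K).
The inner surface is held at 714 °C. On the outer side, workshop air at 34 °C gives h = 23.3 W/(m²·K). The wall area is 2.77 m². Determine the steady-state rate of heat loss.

Series thermal resistances:
R_high-alumina brick = L/(kA) = 0.23/(2.13×2.77) = 0.03898 K/W
R_calcium silicate = L/(kA) = 0.14/(0.077×2.77) = 0.6564 K/W
R_outer film = 1/(h_o·A) = 1/(23.3×2.77) = 0.01549 K/W
R_total = 0.7109 K/W
Q = ΔT / R_total = 680 / 0.7109

Q ≈ 957 W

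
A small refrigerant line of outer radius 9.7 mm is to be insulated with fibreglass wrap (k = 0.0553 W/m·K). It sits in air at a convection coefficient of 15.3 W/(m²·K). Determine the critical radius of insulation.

For a cylinder r_cr = k/h = 0.0553/15.3
r_cr = 3.61 mm; since the bare radius (9.7 mm) is above r_cr, any added insulation will reduce heat loss.

r_cr ≈ 3.61 mm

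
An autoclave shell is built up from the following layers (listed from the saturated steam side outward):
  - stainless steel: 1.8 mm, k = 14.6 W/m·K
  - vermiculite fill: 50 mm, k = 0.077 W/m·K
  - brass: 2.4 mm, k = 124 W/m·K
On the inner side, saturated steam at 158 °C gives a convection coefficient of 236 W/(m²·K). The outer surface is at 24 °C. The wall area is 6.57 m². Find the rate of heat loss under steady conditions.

Q ≈ 1350 W

Using the resistance-network approach (series):
R_inner film = 1/(h_i·A) = 1/(236×6.57) = 6.449×10^-4 K/W
R_stainless steel = L/(kA) = 0.0018/(14.6×6.57) = 1.877×10^-5 K/W
R_vermiculite fill = L/(kA) = 0.05/(0.077×6.57) = 0.09884 K/W
R_brass = L/(kA) = 0.0024/(124×6.57) = 2.946×10^-6 K/W
R_total = 0.0995 K/W
Q = ΔT / R_total = 134 / 0.0995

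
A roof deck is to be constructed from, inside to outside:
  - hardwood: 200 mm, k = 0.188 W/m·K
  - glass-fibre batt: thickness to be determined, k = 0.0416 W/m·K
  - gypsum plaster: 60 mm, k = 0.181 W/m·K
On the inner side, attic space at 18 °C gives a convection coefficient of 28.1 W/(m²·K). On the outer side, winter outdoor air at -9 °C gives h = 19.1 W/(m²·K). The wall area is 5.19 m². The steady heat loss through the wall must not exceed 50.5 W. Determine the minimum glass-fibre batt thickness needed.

Model the wall as resistances in series:
R_inner film = 1/(h_i·A) = 1/(28.1×5.19) = 0.006857 K/W
R_hardwood = L/(kA) = 0.2/(0.188×5.19) = 0.205 K/W
R_gypsum plaster = L/(kA) = 0.06/(0.181×5.19) = 0.06387 K/W
R_outer film = 1/(h_o·A) = 1/(19.1×5.19) = 0.01009 K/W
Sum of the known resistances R_other = 0.2858 K/W
Required total resistance R_tot = ΔT/Q_allow = 27/50.5 = 0.5347 K/W
R_glass-fibre batt = R_tot − R_other = 0.2489 K/W
L = R·k·A = 0.2489×0.0416×5.19

L ≈ 53.7 mm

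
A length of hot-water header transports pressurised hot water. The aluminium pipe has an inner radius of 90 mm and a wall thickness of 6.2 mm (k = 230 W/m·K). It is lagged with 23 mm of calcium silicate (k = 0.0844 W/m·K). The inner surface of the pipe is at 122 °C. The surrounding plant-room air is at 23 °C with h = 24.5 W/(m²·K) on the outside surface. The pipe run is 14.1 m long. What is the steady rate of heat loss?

Q ≈ 3040 W

For a radial system each layer contributes R = ln(r_out/r_in)/(2πkL); films add R = 1/(hA).
R_aluminium pipe wall = ln(96.2/90)/(2π×230×14.1) = 3.269×10^-6 K/W
R_calcium silicate = ln(119.2/96.2)/(2π×0.0844×14.1) = 0.02867 K/W
R_outer film = 1/(h_o·2πr_oL) = 1/(24.5×2π×0.1192×14.1) = 0.003865 K/W
R_total = 0.03254 K/W
Q = ΔT/R_total = 99/0.03254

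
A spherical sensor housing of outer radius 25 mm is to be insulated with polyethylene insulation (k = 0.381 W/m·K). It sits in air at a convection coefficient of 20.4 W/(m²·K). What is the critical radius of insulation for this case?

r_cr ≈ 37.4 mm

For a sphere r_cr = 2k/h = 2×0.381/20.4
r_cr = 37.4 mm; since the bare radius (25 mm) is below r_cr, adding a thin layer of insulation will *increase* heat loss.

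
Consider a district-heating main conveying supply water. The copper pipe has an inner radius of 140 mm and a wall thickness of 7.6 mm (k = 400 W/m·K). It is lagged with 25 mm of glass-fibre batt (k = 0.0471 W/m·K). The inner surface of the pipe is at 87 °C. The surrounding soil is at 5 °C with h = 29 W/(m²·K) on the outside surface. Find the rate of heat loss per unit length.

q′ ≈ 146 W/m

Radial resistances (cylindrical: R_cond = ln(r_o/r_i)/(2πkL), R_conv = 1/(h·2πrL)):
R_copper pipe wall = ln(147.6/140)/(2π×400×1) = 2.103×10^-5 K/W
R_glass-fibre batt = ln(172.6/147.6)/(2π×0.0471×1) = 0.5287 K/W
R_outer film = 1/(h_o·2πr_oL) = 1/(29×2π×0.1726×1) = 0.0318 K/W
R_total = 0.5605 K/W
Q = ΔT/R_total = 82/0.5605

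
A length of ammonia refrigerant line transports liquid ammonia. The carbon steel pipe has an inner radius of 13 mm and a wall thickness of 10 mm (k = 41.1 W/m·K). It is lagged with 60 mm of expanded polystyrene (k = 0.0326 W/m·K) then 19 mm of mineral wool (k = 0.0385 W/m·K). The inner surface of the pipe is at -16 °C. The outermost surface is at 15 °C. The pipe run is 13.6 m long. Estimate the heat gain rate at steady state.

Treating each annulus and film as a series resistance:
R_carbon steel pipe wall = ln(23/13)/(2π×41.1×13.6) = 1.625×10^-4 K/W
R_expanded polystyrene = ln(83/23)/(2π×0.0326×13.6) = 0.4607 K/W
R_mineral wool = ln(102/83)/(2π×0.0385×13.6) = 0.06266 K/W
R_total = 0.5235 K/W
Q = ΔT/R_total = 31/0.5235

Q ≈ 59.2 W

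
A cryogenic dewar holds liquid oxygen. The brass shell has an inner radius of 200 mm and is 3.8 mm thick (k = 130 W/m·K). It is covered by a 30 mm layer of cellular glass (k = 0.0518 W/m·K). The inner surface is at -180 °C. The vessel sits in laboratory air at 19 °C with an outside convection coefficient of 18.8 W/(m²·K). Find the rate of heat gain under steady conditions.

Spherical conduction: R = (1/r_in − 1/r_out)/(4πk) per layer; series-sum.
R_brass shell = (1/0.2 − 1/0.2038)/(4π×130) = 5.707×10^-5 K/W
R_cellular glass = (1/0.2038 − 1/0.2338)/(4π×0.0518) = 0.9672 K/W
R_outer film = 1/(h·4πr_o²) = 1/(18.8×4π×0.2338²) = 0.07744 K/W
R_total = 1.045 K/W
Q = ΔT/R_total = 199/1.045

Q ≈ 190 W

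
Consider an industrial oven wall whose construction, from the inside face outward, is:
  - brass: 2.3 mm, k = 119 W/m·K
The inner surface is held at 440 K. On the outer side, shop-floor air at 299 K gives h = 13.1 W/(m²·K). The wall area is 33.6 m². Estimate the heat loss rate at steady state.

Q ≈ 62000 W

Treating each layer as a thermal resistance in series:
R_brass = L/(kA) = 0.0023/(119×33.6) = 5.752×10^-7 K/W
R_outer film = 1/(h_o·A) = 1/(13.1×33.6) = 0.002272 K/W
R_total = 0.002272 K/W
Q = ΔT / R_total = 141 / 0.002272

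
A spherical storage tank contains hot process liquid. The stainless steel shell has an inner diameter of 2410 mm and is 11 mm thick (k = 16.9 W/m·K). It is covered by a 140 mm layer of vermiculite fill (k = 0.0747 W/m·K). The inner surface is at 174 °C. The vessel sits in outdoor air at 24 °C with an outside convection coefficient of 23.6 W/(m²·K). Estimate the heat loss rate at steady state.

For a spherical shell R = (1/r₁ − 1/r₂)/(4πk); film R = 1/(h·4πr²). In series:
R_stainless steel shell = (1/1.205 − 1/1.216)/(4π×16.9) = 3.535×10^-5 K/W
R_vermiculite fill = (1/1.216 − 1/1.356)/(4π×0.0747) = 0.09045 K/W
R_outer film = 1/(h·4πr_o²) = 1/(23.6×4π×1.356²) = 0.001834 K/W
R_total = 0.09232 K/W
Q = ΔT/R_total = 150/0.09232

Q ≈ 1620 W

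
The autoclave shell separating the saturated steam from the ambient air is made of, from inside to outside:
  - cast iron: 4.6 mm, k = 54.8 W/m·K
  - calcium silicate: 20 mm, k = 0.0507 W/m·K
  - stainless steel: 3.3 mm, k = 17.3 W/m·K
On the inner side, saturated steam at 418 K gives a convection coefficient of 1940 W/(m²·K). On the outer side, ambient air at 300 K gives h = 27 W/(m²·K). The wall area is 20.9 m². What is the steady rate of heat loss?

Q ≈ 5700 W

Model the wall as resistances in series:
R_inner film = 1/(h_i·A) = 1/(1940×20.9) = 2.466×10^-5 K/W
R_cast iron = L/(kA) = 0.0046/(54.8×20.9) = 4.016×10^-6 K/W
R_calcium silicate = L/(kA) = 0.02/(0.0507×20.9) = 0.01887 K/W
R_stainless steel = L/(kA) = 0.0033/(17.3×20.9) = 9.127×10^-6 K/W
R_outer film = 1/(h_o·A) = 1/(27×20.9) = 0.001772 K/W
R_total = 0.02068 K/W
Q = ΔT / R_total = 118 / 0.02068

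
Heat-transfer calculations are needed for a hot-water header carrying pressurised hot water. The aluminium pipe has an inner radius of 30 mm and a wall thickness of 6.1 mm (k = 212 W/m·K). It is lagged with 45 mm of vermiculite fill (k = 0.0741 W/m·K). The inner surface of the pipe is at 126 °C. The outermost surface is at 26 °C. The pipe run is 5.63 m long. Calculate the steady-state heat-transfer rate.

Treating each annulus and film as a series resistance:
R_aluminium pipe wall = ln(36.1/30)/(2π×212×5.63) = 2.468×10^-5 K/W
R_vermiculite fill = ln(81.1/36.1)/(2π×0.0741×5.63) = 0.3088 K/W
R_total = 0.3088 K/W
Q = ΔT/R_total = 100/0.3088

Q ≈ 324 W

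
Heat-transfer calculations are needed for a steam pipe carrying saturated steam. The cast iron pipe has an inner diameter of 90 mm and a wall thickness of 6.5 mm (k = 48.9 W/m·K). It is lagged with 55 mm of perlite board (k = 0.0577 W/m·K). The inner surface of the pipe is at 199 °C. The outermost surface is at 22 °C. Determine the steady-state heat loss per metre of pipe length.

For a radial system each layer contributes R = ln(r_out/r_in)/(2πkL); films add R = 1/(hA).
R_cast iron pipe wall = ln(51.5/45)/(2π×48.9×1) = 4.391×10^-4 K/W
R_perlite board = ln(106.5/51.5)/(2π×0.0577×1) = 2.004 K/W
R_total = 2.005 K/W
Q = ΔT/R_total = 177/2.005

q′ ≈ 88.3 W/m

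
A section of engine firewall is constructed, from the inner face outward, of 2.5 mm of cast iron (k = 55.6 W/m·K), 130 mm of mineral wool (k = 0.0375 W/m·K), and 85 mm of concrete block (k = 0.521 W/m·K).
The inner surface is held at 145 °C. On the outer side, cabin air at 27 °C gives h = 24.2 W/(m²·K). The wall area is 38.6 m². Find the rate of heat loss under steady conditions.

Q ≈ 1240 W

Model the wall as resistances in series:
R_cast iron = L/(kA) = 0.0025/(55.6×38.6) = 1.165×10^-6 K/W
R_mineral wool = L/(kA) = 0.13/(0.0375×38.6) = 0.08981 K/W
R_concrete block = L/(kA) = 0.085/(0.521×38.6) = 0.004227 K/W
R_outer film = 1/(h_o·A) = 1/(24.2×38.6) = 0.001071 K/W
R_total = 0.09511 K/W
Q = ΔT / R_total = 118 / 0.09511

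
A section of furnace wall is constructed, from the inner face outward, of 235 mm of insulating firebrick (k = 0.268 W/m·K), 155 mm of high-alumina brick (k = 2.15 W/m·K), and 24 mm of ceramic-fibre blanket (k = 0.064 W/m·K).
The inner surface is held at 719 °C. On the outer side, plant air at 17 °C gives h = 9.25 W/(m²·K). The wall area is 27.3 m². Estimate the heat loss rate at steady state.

Thermal resistances in series:
R_insulating firebrick = L/(kA) = 0.235/(0.268×27.3) = 0.03212 K/W
R_high-alumina brick = L/(kA) = 0.155/(2.15×27.3) = 0.002641 K/W
R_ceramic-fibre blanket = L/(kA) = 0.024/(0.064×27.3) = 0.01374 K/W
R_outer film = 1/(h_o·A) = 1/(9.25×27.3) = 0.00396 K/W
R_total = 0.05246 K/W
Q = ΔT / R_total = 702 / 0.05246

Q ≈ 13400 W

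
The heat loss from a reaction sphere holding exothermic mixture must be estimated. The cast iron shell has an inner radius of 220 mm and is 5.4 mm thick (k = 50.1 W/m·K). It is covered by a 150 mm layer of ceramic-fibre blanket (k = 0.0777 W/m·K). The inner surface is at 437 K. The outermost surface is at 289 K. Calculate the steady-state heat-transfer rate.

Q ≈ 81.5 W

Radial (spherical) resistances in series:
R_cast iron shell = (1/0.22 − 1/0.2254)/(4π×50.1) = 1.73×10^-4 K/W
R_ceramic-fibre blanket = (1/0.2254 − 1/0.3754)/(4π×0.0777) = 1.816 K/W
R_total = 1.816 K/W
Q = ΔT/R_total = 148/1.816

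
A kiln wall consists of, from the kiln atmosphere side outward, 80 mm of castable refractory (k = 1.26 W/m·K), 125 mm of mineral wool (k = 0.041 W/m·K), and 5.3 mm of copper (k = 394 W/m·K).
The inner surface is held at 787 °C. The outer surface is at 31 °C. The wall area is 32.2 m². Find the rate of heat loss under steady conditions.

Model the wall as resistances in series:
R_castable refractory = L/(kA) = 0.08/(1.26×32.2) = 0.001972 K/W
R_mineral wool = L/(kA) = 0.125/(0.041×32.2) = 0.09468 K/W
R_copper = L/(kA) = 0.0053/(394×32.2) = 4.178×10^-7 K/W
R_total = 0.09665 K/W
Q = ΔT / R_total = 756 / 0.09665

Q ≈ 7820 W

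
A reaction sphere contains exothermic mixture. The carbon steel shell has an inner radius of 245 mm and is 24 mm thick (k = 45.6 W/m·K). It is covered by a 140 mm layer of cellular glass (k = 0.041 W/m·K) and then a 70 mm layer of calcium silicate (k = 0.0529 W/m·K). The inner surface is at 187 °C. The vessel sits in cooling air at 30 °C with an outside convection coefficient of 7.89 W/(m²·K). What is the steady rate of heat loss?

Each spherical layer contributes R = (1/r_i − 1/r_o)/(4πk):
R_carbon steel shell = (1/0.245 − 1/0.269)/(4π×45.6) = 6.355×10^-4 K/W
R_cellular glass = (1/0.269 − 1/0.409)/(4π×0.041) = 2.47 K/W
R_calcium silicate = (1/0.409 − 1/0.479)/(4π×0.0529) = 0.5375 K/W
R_outer film = 1/(h·4πr_o²) = 1/(7.89×4π×0.479²) = 0.04396 K/W
R_total = 3.052 K/W
Q = ΔT/R_total = 157/3.052

Q ≈ 51.4 W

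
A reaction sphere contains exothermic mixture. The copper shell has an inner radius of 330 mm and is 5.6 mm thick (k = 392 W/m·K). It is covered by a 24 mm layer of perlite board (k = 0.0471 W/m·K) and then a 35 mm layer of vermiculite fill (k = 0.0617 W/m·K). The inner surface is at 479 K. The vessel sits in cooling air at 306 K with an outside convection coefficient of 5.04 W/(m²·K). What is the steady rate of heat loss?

Q ≈ 229 W

For a spherical shell R = (1/r₁ − 1/r₂)/(4πk); film R = 1/(h·4πr²). In series:
R_copper shell = (1/0.33 − 1/0.3356)/(4π×392) = 1.026×10^-5 K/W
R_perlite board = (1/0.3356 − 1/0.3596)/(4π×0.0471) = 0.336 K/W
R_vermiculite fill = (1/0.3596 − 1/0.3946)/(4π×0.0617) = 0.3181 K/W
R_outer film = 1/(h·4πr_o²) = 1/(5.04×4π×0.3946²) = 0.1014 K/W
R_total = 0.7555 K/W
Q = ΔT/R_total = 173/0.7555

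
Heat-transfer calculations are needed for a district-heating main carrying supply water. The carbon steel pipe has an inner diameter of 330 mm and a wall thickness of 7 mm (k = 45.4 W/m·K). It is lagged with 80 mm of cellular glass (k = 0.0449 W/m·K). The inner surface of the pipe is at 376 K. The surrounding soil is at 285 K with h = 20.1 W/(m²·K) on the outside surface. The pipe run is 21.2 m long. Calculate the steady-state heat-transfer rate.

Q ≈ 1390 W

Radial resistances (cylindrical: R_cond = ln(r_o/r_i)/(2πkL), R_conv = 1/(h·2πrL)):
R_carbon steel pipe wall = ln(172/165)/(2π×45.4×21.2) = 6.871×10^-6 K/W
R_cellular glass = ln(252/172)/(2π×0.0449×21.2) = 0.06386 K/W
R_outer film = 1/(h_o·2πr_oL) = 1/(20.1×2π×0.252×21.2) = 0.001482 K/W
R_total = 0.06535 K/W
Q = ΔT/R_total = 91/0.06535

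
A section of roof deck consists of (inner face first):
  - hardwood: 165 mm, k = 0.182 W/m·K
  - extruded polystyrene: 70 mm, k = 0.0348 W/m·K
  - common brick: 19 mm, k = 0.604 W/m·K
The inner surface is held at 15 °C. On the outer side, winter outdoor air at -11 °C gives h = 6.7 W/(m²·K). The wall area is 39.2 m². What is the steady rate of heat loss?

Using the resistance-network approach (series):
R_hardwood = L/(kA) = 0.165/(0.182×39.2) = 0.02313 K/W
R_extruded polystyrene = L/(kA) = 0.07/(0.0348×39.2) = 0.05131 K/W
R_common brick = L/(kA) = 0.019/(0.604×39.2) = 8.025×10^-4 K/W
R_outer film = 1/(h_o·A) = 1/(6.7×39.2) = 0.003807 K/W
R_total = 0.07905 K/W
Q = ΔT / R_total = 26 / 0.07905

Q ≈ 329 W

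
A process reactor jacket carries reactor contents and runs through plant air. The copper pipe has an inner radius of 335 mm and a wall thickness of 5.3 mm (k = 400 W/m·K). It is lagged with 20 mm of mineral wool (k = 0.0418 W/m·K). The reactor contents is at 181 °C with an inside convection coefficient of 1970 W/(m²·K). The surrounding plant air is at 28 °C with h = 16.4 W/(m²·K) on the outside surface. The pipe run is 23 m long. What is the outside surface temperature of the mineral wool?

T ≈ 44.8 °C

Radial resistances (cylindrical: R_cond = ln(r_o/r_i)/(2πkL), R_conv = 1/(h·2πrL)):
R_inner film = 1/(h_i·2πr₁L) = 1/(1970×2π×0.335×23) = 1.049×10^-5 K/W
R_copper pipe wall = ln(340.3/335)/(2π×400×23) = 2.716×10^-7 K/W
R_mineral wool = ln(360.3/340.3)/(2π×0.0418×23) = 0.009454 K/W
R_outer film = 1/(h_o·2πr_oL) = 1/(16.4×2π×0.3603×23) = 0.001171 K/W
R_total = 0.01064 K/W
Q = ΔT/R_total = 153/0.01064
Q = 14400 W
T_interface = T_inner − Q·ΣR(inner→interface) = 181 − 14400×0.009465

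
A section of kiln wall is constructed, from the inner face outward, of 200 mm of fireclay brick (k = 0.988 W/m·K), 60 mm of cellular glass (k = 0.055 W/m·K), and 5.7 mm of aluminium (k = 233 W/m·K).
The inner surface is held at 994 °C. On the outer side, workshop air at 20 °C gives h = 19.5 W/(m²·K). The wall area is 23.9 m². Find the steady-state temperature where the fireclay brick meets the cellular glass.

T ≈ 847 °C

Treating each layer as a thermal resistance in series:
R_fireclay brick = L/(kA) = 0.2/(0.988×23.9) = 0.00847 K/W
R_cellular glass = L/(kA) = 0.06/(0.055×23.9) = 0.04564 K/W
R_aluminium = L/(kA) = 0.0057/(233×23.9) = 1.024×10^-6 K/W
R_outer film = 1/(h_o·A) = 1/(19.5×23.9) = 0.002146 K/W
R_total = 0.05626 K/W;  Q = ΔT/R_total = 974/0.05626 = 17310 W
T_interface = T_inner − Q·ΣR(inner→interface) = 994 − 17300×0.00847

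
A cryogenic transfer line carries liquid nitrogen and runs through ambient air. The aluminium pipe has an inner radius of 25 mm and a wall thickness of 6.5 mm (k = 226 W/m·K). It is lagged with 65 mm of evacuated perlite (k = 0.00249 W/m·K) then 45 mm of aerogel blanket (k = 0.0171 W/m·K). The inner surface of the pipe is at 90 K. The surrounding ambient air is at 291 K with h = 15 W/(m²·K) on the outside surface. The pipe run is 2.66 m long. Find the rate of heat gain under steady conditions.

Q ≈ 7.11 W

For a radial system each layer contributes R = ln(r_out/r_in)/(2πkL); films add R = 1/(hA).
R_aluminium pipe wall = ln(31.5/25)/(2π×226×2.66) = 6.119×10^-5 K/W
R_evacuated perlite = ln(96.5/31.5)/(2π×0.00249×2.66) = 26.9 K/W
R_aerogel blanket = ln(141.5/96.5)/(2π×0.0171×2.66) = 1.339 K/W
R_outer film = 1/(h_o·2πr_oL) = 1/(15×2π×0.1415×2.66) = 0.02819 K/W
R_total = 28.27 K/W
Q = ΔT/R_total = 201/28.27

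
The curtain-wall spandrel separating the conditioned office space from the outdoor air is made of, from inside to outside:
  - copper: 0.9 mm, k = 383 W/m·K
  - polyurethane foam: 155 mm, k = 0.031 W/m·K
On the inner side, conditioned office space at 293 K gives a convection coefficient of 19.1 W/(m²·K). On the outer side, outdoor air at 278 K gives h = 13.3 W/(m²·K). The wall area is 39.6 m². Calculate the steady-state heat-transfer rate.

Q ≈ 116 W

Using the resistance-network approach (series):
R_inner film = 1/(h_i·A) = 1/(19.1×39.6) = 0.001322 K/W
R_copper = L/(kA) = 0.0009/(383×39.6) = 5.934×10^-8 K/W
R_polyurethane foam = L/(kA) = 0.155/(0.031×39.6) = 0.1263 K/W
R_outer film = 1/(h_o·A) = 1/(13.3×39.6) = 0.001899 K/W
R_total = 0.1295 K/W
Q = ΔT / R_total = 15 / 0.1295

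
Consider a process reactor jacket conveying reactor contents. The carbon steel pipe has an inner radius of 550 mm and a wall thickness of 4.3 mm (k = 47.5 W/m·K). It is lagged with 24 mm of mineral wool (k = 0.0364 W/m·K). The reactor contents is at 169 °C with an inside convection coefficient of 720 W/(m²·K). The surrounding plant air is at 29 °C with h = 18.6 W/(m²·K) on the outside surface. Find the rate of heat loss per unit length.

Treating each annulus and film as a series resistance:
R_inner film = 1/(h_i·2πr₁L) = 1/(720×2π×0.55×1) = 4.019×10^-4 K/W
R_carbon steel pipe wall = ln(554.3/550)/(2π×47.5×1) = 2.609×10^-5 K/W
R_mineral wool = ln(578.3/554.3)/(2π×0.0364×1) = 0.1853 K/W
R_outer film = 1/(h_o·2πr_oL) = 1/(18.6×2π×0.5783×1) = 0.0148 K/W
R_total = 0.2006 K/W
Q = ΔT/R_total = 140/0.2006

q′ ≈ 698 W/m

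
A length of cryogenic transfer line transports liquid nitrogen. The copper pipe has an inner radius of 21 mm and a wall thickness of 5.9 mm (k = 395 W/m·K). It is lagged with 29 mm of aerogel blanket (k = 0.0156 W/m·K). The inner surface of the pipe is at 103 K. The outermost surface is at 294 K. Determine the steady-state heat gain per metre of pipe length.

q′ ≈ 25.6 W/m

Treating each annulus and film as a series resistance:
R_copper pipe wall = ln(26.9/21)/(2π×395×1) = 9.977×10^-5 K/W
R_aerogel blanket = ln(55.9/26.9)/(2π×0.0156×1) = 7.462 K/W
R_total = 7.462 K/W
Q = ΔT/R_total = 191/7.462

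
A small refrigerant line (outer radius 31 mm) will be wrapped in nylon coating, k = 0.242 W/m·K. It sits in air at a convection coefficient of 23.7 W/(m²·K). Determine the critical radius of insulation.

r_cr ≈ 10.2 mm

For a cylinder r_cr = k/h = 0.242/23.7
r_cr = 10.2 mm; since the bare radius (31 mm) is above r_cr, any added insulation will reduce heat loss.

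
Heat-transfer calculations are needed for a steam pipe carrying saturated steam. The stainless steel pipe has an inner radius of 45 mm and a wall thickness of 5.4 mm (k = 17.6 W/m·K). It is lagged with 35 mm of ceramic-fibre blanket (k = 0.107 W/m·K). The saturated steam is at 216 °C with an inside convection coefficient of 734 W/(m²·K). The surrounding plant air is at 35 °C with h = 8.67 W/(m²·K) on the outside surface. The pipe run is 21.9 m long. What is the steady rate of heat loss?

Radial resistances (cylindrical: R_cond = ln(r_o/r_i)/(2πkL), R_conv = 1/(h·2πrL)):
R_inner film = 1/(h_i·2πr₁L) = 1/(734×2π×0.045×21.9) = 2.2×10^-4 K/W
R_stainless steel pipe wall = ln(50.4/45)/(2π×17.6×21.9) = 4.68×10^-5 K/W
R_ceramic-fibre blanket = ln(85.4/50.4)/(2π×0.107×21.9) = 0.03582 K/W
R_outer film = 1/(h_o·2πr_oL) = 1/(8.67×2π×0.0854×21.9) = 0.009815 K/W
R_total = 0.0459 K/W
Q = ΔT/R_total = 181/0.0459

Q ≈ 3940 W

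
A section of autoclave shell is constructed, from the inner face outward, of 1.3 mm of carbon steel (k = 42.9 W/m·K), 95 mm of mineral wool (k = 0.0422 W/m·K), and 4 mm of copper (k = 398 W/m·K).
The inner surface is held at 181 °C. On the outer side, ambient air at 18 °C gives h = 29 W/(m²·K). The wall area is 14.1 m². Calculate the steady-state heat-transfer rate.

Thermal resistances in series:
R_carbon steel = L/(kA) = 0.0013/(42.9×14.1) = 2.149×10^-6 K/W
R_mineral wool = L/(kA) = 0.095/(0.0422×14.1) = 0.1597 K/W
R_copper = L/(kA) = 0.004/(398×14.1) = 7.128×10^-7 K/W
R_outer film = 1/(h_o·A) = 1/(29×14.1) = 0.002446 K/W
R_total = 0.1621 K/W
Q = ΔT / R_total = 163 / 0.1621

Q ≈ 1010 W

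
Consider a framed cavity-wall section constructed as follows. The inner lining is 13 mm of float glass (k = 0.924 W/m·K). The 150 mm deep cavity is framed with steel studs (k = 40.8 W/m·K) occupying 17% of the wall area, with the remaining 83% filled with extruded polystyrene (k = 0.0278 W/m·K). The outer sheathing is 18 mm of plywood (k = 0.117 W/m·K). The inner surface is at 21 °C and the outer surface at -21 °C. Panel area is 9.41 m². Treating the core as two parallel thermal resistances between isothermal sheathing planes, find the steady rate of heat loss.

Sheathing layers in series; stud and cavity paths in parallel between them.
R_inner = 0.013/(0.924×9.41) = 0.001495 K/W
R_stud  = 0.15/(40.8×0.17×9.41) = 0.002298 K/W
R_cav   = 0.15/(0.0278×0.83×9.41) = 0.6908 K/W
1/R_core = 1/R_stud + 1/R_cav → R_core = 0.002291 K/W
R_outer = 0.018/(0.117×9.41) = 0.01635 K/W
R_total = 0.02013 K/W
Q = ΔT/R_total = 42/0.02013

Q ≈ 2090 W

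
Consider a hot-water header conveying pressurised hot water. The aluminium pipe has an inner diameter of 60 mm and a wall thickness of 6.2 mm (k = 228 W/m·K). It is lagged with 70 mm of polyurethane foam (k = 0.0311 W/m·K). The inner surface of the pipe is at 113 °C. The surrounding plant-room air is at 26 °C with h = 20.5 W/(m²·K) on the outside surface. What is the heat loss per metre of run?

q′ ≈ 15.6 W/m

Radial resistances (cylindrical: R_cond = ln(r_o/r_i)/(2πkL), R_conv = 1/(h·2πrL)):
R_aluminium pipe wall = ln(36.2/30)/(2π×228×1) = 1.311×10^-4 K/W
R_polyurethane foam = ln(106.2/36.2)/(2π×0.0311×1) = 5.508 K/W
R_outer film = 1/(h_o·2πr_oL) = 1/(20.5×2π×0.1062×1) = 0.0731 K/W
R_total = 5.581 K/W
Q = ΔT/R_total = 87/5.581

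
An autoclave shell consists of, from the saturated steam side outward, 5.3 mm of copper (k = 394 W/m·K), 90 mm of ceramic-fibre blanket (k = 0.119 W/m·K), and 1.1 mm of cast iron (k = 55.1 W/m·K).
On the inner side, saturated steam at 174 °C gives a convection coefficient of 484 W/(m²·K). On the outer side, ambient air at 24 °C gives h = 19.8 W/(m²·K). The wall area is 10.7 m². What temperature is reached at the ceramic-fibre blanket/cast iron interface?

Treating each layer as a thermal resistance in series:
R_inner film = 1/(h_i·A) = 1/(484×10.7) = 1.931×10^-4 K/W
R_copper = L/(kA) = 0.0053/(394×10.7) = 1.257×10^-6 K/W
R_ceramic-fibre blanket = L/(kA) = 0.09/(0.119×10.7) = 0.07068 K/W
R_cast iron = L/(kA) = 0.0011/(55.1×10.7) = 1.866×10^-6 K/W
R_outer film = 1/(h_o·A) = 1/(19.8×10.7) = 0.00472 K/W
R_total = 0.0756 K/W;  Q = ΔT/R_total = 150/0.0756 = 1984 W
T_interface = T_inner − Q·ΣR(inner→interface) = 174 − 1980×0.07088

T ≈ 33.4 °C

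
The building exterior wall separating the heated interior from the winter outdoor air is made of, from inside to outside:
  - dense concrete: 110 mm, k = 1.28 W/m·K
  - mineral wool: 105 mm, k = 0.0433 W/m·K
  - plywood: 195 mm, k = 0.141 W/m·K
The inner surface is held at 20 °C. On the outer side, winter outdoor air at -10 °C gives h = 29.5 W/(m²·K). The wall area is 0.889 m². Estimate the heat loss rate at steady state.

Q ≈ 6.79 W

Series thermal resistances:
R_dense concrete = L/(kA) = 0.11/(1.28×0.889) = 0.09667 K/W
R_mineral wool = L/(kA) = 0.105/(0.0433×0.889) = 2.728 K/W
R_plywood = L/(kA) = 0.195/(0.141×0.889) = 1.556 K/W
R_outer film = 1/(h_o·A) = 1/(29.5×0.889) = 0.03813 K/W
R_total = 4.418 K/W
Q = ΔT / R_total = 30 / 4.418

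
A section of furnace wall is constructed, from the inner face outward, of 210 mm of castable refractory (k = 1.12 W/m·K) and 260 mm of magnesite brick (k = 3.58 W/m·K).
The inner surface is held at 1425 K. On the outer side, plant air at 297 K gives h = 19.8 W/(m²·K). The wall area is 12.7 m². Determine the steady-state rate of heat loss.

Thermal resistances in series:
R_castable refractory = L/(kA) = 0.21/(1.12×12.7) = 0.01476 K/W
R_magnesite brick = L/(kA) = 0.26/(3.58×12.7) = 0.005719 K/W
R_outer film = 1/(h_o·A) = 1/(19.8×12.7) = 0.003977 K/W
R_total = 0.02446 K/W
Q = ΔT / R_total = 1128 / 0.02446

Q ≈ 46100 W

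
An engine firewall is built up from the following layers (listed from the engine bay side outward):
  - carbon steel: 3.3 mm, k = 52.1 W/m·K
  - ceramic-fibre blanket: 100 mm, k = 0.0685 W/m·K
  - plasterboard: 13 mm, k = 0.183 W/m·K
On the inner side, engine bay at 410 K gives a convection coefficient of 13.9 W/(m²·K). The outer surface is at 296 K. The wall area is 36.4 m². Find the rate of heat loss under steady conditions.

Treating each layer as a thermal resistance in series:
R_inner film = 1/(h_i·A) = 1/(13.9×36.4) = 0.001976 K/W
R_carbon steel = L/(kA) = 0.0033/(52.1×36.4) = 1.74×10^-6 K/W
R_ceramic-fibre blanket = L/(kA) = 0.1/(0.0685×36.4) = 0.04011 K/W
R_plasterboard = L/(kA) = 0.013/(0.183×36.4) = 0.001952 K/W
R_total = 0.04404 K/W
Q = ΔT / R_total = 114 / 0.04404

Q ≈ 2590 W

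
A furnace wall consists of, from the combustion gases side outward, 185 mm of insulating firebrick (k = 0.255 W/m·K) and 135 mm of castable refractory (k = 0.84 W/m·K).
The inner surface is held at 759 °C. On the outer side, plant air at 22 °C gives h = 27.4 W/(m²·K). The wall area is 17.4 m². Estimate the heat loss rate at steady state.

Q ≈ 13900 W

Using the resistance-network approach (series):
R_insulating firebrick = L/(kA) = 0.185/(0.255×17.4) = 0.04169 K/W
R_castable refractory = L/(kA) = 0.135/(0.84×17.4) = 0.009236 K/W
R_outer film = 1/(h_o·A) = 1/(27.4×17.4) = 0.002097 K/W
R_total = 0.05303 K/W
Q = ΔT / R_total = 737 / 0.05303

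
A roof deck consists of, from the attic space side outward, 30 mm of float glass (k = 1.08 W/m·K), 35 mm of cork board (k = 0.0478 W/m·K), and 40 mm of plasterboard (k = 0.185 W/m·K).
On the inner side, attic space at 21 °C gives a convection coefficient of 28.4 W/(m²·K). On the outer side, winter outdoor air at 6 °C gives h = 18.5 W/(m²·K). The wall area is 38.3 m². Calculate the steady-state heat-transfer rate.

Thermal resistances in series:
R_inner film = 1/(h_i·A) = 1/(28.4×38.3) = 9.194×10^-4 K/W
R_float glass = L/(kA) = 0.03/(1.08×38.3) = 7.253×10^-4 K/W
R_cork board = L/(kA) = 0.035/(0.0478×38.3) = 0.01912 K/W
R_plasterboard = L/(kA) = 0.04/(0.185×38.3) = 0.005645 K/W
R_outer film = 1/(h_o·A) = 1/(18.5×38.3) = 0.001411 K/W
R_total = 0.02782 K/W
Q = ΔT / R_total = 15 / 0.02782

Q ≈ 539 W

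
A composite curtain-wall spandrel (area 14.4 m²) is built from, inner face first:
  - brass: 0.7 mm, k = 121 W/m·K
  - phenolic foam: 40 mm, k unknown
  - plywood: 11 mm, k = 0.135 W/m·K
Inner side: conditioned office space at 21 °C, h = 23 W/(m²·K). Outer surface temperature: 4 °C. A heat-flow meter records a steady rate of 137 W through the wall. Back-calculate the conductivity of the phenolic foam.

Model the wall as resistances in series:
R_inner film = 1/(h_i·A) = 1/(23×14.4) = 0.003019 K/W
R_brass = L/(kA) = 0.0007/(121×14.4) = 4.017×10^-7 K/W
R_plywood = L/(kA) = 0.011/(0.135×14.4) = 0.005658 K/W
Sum of known resistances R_other = 0.008678 K/W
Total R = ΔT/Q = 17/137 = 0.1241 K/W
R_phenolic foam = R_total − R_other = 0.1154 K/W
k = L/(R·A) = 0.04/(0.1154×14.4)

k ≈ 0.0241 W/(m·K)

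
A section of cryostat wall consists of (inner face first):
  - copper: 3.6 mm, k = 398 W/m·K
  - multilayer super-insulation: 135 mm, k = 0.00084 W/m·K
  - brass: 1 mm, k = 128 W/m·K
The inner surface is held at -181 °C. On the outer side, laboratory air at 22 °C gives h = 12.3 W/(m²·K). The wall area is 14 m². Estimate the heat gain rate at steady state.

Q ≈ 17.7 W

Using the resistance-network approach (series):
R_copper = L/(kA) = 0.0036/(398×14) = 6.461×10^-7 K/W
R_multilayer super-insulation = L/(kA) = 0.135/(0.00084×14) = 11.48 K/W
R_brass = L/(kA) = 0.001/(128×14) = 5.58×10^-7 K/W
R_outer film = 1/(h_o·A) = 1/(12.3×14) = 0.005807 K/W
R_total = 11.49 K/W
Q = ΔT / R_total = 203 / 11.49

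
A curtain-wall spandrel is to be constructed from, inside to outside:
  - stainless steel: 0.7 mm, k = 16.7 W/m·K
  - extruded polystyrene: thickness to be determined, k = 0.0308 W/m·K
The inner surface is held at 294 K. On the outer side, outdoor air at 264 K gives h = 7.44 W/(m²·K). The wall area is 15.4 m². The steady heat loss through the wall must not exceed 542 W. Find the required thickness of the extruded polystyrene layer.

L ≈ 22.1 mm

Model the wall as resistances in series:
R_stainless steel = L/(kA) = 0.0007/(16.7×15.4) = 2.722×10^-6 K/W
R_outer film = 1/(h_o·A) = 1/(7.44×15.4) = 0.008728 K/W
Sum of the known resistances R_other = 0.008731 K/W
Required total resistance R_tot = ΔT/Q_allow = 30/542 = 0.05535 K/W
R_extruded polystyrene = R_tot − R_other = 0.04662 K/W
L = R·k·A = 0.04662×0.0308×15.4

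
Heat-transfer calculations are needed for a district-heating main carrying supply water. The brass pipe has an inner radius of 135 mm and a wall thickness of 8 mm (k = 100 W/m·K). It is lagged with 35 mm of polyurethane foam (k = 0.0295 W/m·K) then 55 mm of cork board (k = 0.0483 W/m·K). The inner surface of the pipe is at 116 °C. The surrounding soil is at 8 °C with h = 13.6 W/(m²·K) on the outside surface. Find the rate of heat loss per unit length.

Cylindrical conduction, so R = ln(r₂/r₁)/(2πkL) per layer, in series:
R_brass pipe wall = ln(143/135)/(2π×100×1) = 9.163×10^-5 K/W
R_polyurethane foam = ln(178/143)/(2π×0.0295×1) = 1.181 K/W
R_cork board = ln(233/178)/(2π×0.0483×1) = 0.8872 K/W
R_outer film = 1/(h_o·2πr_oL) = 1/(13.6×2π×0.233×1) = 0.05023 K/W
R_total = 2.119 K/W
Q = ΔT/R_total = 108/2.119

q′ ≈ 51 W/m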